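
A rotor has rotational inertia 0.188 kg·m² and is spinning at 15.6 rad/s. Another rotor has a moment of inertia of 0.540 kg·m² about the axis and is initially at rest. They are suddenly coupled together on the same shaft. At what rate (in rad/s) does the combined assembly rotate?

|ω_f| ≈ 4.03 rad/s

The coupling torques are internal; angular momentum about the shared axis is conserved.
Taking A's sense as positive: L = (0.1880)(15.6) = 2.933 kg·m²·rad/s.
Combined I = 0.1880 + 0.5400 = 0.7280 kg·m².
ω_f = L / I = 2.933 / 0.7280 = 4.029 rad/s.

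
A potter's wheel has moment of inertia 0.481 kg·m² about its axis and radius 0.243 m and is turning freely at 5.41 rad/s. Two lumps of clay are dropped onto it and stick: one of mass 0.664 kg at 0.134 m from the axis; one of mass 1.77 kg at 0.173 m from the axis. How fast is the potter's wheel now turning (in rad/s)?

No external torque acts about the axis; L_before = L_after.
Added inertia Σmr² = (0.664)(0.134)² + (1.77)(0.173)² = 0.06490 kg·m²; I_f = 0.4810 + 0.06490 = 0.5459 kg·m².
ω_f = I_p ω_i / I_f = (0.4810)(5.41) / 0.5459 = 4.767 rad/s.

ω_f ≈ 4.77 rad/s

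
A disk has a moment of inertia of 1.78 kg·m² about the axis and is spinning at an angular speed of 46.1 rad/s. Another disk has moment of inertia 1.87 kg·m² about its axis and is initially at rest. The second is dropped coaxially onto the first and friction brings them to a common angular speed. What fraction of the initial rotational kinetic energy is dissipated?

No external torque acts about the common axis, so total angular momentum is conserved.
Taking A's sense as positive: L = (1.780)(46.1) = 82.06 kg·m²·rad/s.
Combined I = 1.780 + 1.870 = 3.650 kg·m².
ω_f = L / I = 82.06 / 3.650 = 22.48 rad/s.
KE_i = ½ΣIω² = 1891 J; KE_f = ½(3.650)(22.48)² = 922.4 J.
Fraction dissipated = (KE_i − KE_f)/KE_i = 0.5123.

fraction ≈ 0.512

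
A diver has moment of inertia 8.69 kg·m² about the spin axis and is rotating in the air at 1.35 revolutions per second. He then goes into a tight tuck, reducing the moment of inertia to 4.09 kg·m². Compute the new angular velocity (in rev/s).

With no external torque about the axis, L is conserved: I₁ω₁ = I₂ω₂.
ω₂ = I₁ω₁ / I₂ = (8.690)(1.35 rev/s) / (4.090) = 2.868 rev/s.

ω₂ ≈ 2.87 rev/s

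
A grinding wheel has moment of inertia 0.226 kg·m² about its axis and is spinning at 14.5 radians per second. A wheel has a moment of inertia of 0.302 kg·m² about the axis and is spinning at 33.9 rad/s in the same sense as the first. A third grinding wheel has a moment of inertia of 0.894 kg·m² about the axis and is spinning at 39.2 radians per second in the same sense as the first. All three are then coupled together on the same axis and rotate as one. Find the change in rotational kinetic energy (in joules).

No external torque acts about the common axis, so total angular momentum is conserved.
Taking A's sense as positive: L = (0.2260)(14.5) + (0.3020)(33.9) + (0.8940)(39.2) = 48.56 kg·m²·rad/s.
Combined I = 0.2260 + 0.3020 + 0.8940 = 1.422 kg·m².
ω_f = L / I = 48.56 / 1.422 = 34.15 rad/s.
KE_i = ½ΣIω² = 884.2 J; KE_f = ½(1.422)(34.15)² = 829.1 J.

ΔKE ≈ -55.0 J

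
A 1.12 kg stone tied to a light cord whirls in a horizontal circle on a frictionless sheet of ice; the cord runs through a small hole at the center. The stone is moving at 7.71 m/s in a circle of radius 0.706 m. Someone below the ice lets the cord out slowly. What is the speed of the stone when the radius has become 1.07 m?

v₂ ≈ 5.09 m/s

The only horizontal force on the mass is along the cord (radial), so it exerts no torque about the hole and angular momentum m v r is conserved.
v₂ = v₁ r₁ / r₂ = (7.71)(0.706) / (1.07) = 5.087 m/s.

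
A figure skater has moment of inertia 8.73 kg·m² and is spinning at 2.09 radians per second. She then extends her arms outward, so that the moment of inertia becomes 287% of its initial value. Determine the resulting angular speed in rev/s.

No external torque acts about the spin axis, so angular momentum is conserved.
I₂ = 2.87 × 8.73 = 25.06 kg·m².
ω₂ = I₁ω₁ / I₂ = (8.730)(2.09 rad/s) / (25.06) = 0.7282 rad/s = 0.1159 rev/s.

ω₂ ≈ 0.116 rev/s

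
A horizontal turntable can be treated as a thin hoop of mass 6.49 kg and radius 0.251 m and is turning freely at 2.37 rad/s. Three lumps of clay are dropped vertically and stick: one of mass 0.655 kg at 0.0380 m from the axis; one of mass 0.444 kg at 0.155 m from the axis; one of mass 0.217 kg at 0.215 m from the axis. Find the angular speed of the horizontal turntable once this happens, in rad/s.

ω_f ≈ 2.25 rad/s

No external torque acts about the axis; L_before = L_after.
I_p = (6.49)(0.251)² = 0.4089 kg·m².
Added inertia Σmr² = (0.655)(0.0380)² + (0.444)(0.155)² + (0.217)(0.215)² = 0.02164 kg·m²; I_f = 0.4089 + 0.02164 = 0.4305 kg·m².
ω_f = I_p ω_i / I_f = (0.4089)(2.37) / 0.4305 = 2.251 rad/s.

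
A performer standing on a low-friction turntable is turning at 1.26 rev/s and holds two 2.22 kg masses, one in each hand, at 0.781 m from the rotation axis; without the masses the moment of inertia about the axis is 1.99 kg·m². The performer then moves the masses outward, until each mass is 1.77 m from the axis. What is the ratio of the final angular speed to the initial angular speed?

No external torque acts about the spin axis, so angular momentum is conserved.
I₁ = 1.99 + 2(2.22)(0.781)² = 4.698 kg·m²; I₂ = 1.99 + 2(2.22)(1.77)² = 15.90 kg·m².
ω₂/ω₁ = I₁/I₂ = 4.698 / 15.90 = 0.2955.

ω₂/ω₁ ≈ 0.295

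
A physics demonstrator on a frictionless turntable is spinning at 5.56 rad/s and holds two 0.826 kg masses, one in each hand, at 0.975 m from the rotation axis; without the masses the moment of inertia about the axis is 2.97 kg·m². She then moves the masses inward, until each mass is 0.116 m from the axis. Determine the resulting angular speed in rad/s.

Angular momentum about the spin axis is conserved since the torque about it is zero.
I₁ = 2.97 + 2(0.826)(0.975)² = 4.540 kg·m²; I₂ = 2.97 + 2(0.826)(0.116)² = 2.992 kg·m².
ω₂ = I₁ω₁ / I₂ = (4.540)(5.56 rad/s) / (2.992) = 8.437 rad/s.

ω₂ ≈ 8.44 rad/s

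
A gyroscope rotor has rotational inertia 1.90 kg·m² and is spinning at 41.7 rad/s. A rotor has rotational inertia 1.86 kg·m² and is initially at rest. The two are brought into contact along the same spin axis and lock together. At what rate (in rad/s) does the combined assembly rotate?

No external torque acts about the common axis, so total angular momentum is conserved.
Taking A's sense as positive: L = (1.900)(41.7) = 79.23 kg·m²·rad/s.
Combined I = 1.900 + 1.860 = 3.760 kg·m².
ω_f = L / I = 79.23 / 3.760 = 21.07 rad/s.

|ω_f| ≈ 21.1 rad/s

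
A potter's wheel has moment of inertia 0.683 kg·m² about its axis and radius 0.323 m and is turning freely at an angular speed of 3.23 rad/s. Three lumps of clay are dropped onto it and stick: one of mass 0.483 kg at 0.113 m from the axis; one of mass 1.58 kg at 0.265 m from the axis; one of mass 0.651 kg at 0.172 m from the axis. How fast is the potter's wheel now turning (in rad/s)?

ω_f ≈ 2.69 rad/s

No external torque acts about the axis; L_before = L_after.
Added inertia Σmr² = (0.483)(0.113)² + (1.58)(0.265)² + (0.651)(0.172)² = 0.1364 kg·m²; I_f = 0.6830 + 0.1364 = 0.8194 kg·m².
ω_f = I_p ω_i / I_f = (0.6830)(3.23) / 0.8194 = 2.692 rad/s.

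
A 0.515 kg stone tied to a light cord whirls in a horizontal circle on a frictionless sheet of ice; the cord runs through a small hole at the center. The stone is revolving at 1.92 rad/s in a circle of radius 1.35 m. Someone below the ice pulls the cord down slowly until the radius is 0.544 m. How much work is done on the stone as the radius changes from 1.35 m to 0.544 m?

W ≈ 8.92 J

No torque about the axis ⇒ m r₁² ω₁ = m r₂² ω₂.
ω₂ = ω₁ (r₁/r₂)² = (1.92)(1.35/0.544)² = 11.82 rad/s.
W = ΔKE = ½m(v₂² − v₁²) = 8.924 J.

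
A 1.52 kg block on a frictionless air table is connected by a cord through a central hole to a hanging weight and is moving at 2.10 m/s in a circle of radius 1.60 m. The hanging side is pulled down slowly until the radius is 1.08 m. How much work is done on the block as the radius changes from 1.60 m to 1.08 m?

The only horizontal force on the mass is along the cord (radial), so it exerts no torque about the hole and angular momentum m v r is conserved.
v₂ = v₁ r₁ / r₂ = (2.10)(1.60) / (1.08) = 3.111 m/s.
W = ΔKE = ½m(v₂² − v₁²) = 4.004 J.

W ≈ 4.00 J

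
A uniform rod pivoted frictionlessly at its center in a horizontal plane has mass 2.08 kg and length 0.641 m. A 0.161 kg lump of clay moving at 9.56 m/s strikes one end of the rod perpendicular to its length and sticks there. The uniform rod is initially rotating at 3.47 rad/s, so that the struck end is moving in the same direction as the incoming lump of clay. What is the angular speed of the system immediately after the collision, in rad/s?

About the pivot the impulsive forces during the collision are internal, so angular momentum about that axis is conserved.
I_p = (1/12)(2.08)(0.641)² = 0.07122 kg·m². Taking the sense of the lump of clay's angular momentum as positive, L_{lump} = m v R = (0.161)(9.56)(0.641/2) = 0.4933 kg·m²/s.
L_i = +I_p ω_p + m v R = +(0.07122)(3.47) + 0.4933 = 0.7404 kg·m²/s.
After sticking, I_f = I_p + m R² = 0.07122 + (0.161)(0.641/2)² = 0.08776 kg·m².
ω_f = L_i / I_f = 0.7404 / 0.08776 = 8.437 rad/s.

|ω_f| ≈ 8.44 rad/s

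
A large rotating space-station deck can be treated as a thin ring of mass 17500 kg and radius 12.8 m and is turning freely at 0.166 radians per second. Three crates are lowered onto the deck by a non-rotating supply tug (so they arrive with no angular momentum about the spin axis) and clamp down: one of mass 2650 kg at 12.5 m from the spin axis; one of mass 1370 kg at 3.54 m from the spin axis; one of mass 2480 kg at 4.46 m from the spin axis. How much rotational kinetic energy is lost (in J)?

The added mass arrives with no angular momentum about the spin axis, and any external torque about the spin axis is negligible, so the system's angular momentum is conserved.
I_p = (17500)(12.8)² = 2.867e+06 kg·m².
Added inertia Σmr² = (2650)(12.5)² + (1370)(3.54)² + (2480)(4.46)² = 4.806e+05 kg·m²; I_f = 2.867e+06 + 4.806e+05 = 3.348e+06 kg·m².
ω_f = I_p ω_i / I_f = (2.867e+06)(0.166) / 3.348e+06 = 0.1422 rad/s.
KE_i = ½(2.867e+06)(0.1660 rad/s)² = 39500 J; KE_f = ½(3.348e+06)(0.1422)² = 33830 J.

energy lost ≈ 5670 J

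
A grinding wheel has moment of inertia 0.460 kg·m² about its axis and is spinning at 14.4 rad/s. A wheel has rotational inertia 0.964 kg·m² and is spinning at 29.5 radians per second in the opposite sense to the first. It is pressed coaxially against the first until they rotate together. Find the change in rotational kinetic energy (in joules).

ΔKE ≈ -300 J

No external torque acts about the common axis, so total angular momentum is conserved.
Taking A's sense as positive: L = (0.4600)(14.4) − (0.9640)(29.5) = -21.81 kg·m²·rad/s.
Combined I = 0.4600 + 0.9640 = 1.424 kg·m².
ω_f = L / I = -21.81 / 1.424 = -15.32 rad/s.
KE_i = ½ΣIω² = 467.2 J; KE_f = ½(1.424)(15.32)² = 167.1 J.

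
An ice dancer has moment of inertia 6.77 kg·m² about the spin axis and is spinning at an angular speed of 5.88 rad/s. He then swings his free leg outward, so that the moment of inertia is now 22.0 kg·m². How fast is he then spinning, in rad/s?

ω₂ ≈ 1.81 rad/s

With no external torque about the axis, L is conserved: I₁ω₁ = I₂ω₂.
ω₂ = I₁ω₁ / I₂ = (6.770)(5.88 rad/s) / (22.00) = 1.809 rad/s.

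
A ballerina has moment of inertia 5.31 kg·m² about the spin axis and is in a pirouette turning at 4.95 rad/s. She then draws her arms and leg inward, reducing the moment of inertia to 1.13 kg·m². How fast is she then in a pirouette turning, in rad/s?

No external torque acts about the spin axis, so angular momentum is conserved.
ω₂ = I₁ω₁ / I₂ = (5.310)(4.95 rad/s) / (1.130) = 23.26 rad/s.

ω₂ ≈ 23.3 rad/s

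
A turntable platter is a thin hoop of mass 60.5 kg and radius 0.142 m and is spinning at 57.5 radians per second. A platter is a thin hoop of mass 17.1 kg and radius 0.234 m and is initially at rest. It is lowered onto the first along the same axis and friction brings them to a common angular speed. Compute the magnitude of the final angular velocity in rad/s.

|ω_f| ≈ 32.5 rad/s

No external torque acts about the common axis, so total angular momentum is conserved.
Moments of inertia: I_A = (60.5)(0.142)² = 1.220 kg·m²; I_B = (17.1)(0.234)² = 0.9363 kg·m².
Taking A's sense as positive: L = (1.220)(57.5) = 70.15 kg·m²·rad/s.
Combined I = 1.220 + 0.9363 = 2.156 kg·m².
ω_f = L / I = 70.15 / 2.156 = 32.53 rad/s.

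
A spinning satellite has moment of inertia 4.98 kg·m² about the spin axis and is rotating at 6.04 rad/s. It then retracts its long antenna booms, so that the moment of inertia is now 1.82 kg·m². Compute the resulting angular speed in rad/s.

With no external torque about the axis, L is conserved: I₁ω₁ = I₂ω₂.
ω₂ = I₁ω₁ / I₂ = (4.980)(6.04 rad/s) / (1.820) = 16.53 rad/s.

ω₂ ≈ 16.5 rad/s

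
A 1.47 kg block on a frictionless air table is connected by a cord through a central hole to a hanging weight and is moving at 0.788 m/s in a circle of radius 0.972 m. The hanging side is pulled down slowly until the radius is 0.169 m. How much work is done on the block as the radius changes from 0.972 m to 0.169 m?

W ≈ 14.6 J

Central (radial) force ⇒ zero torque about the center ⇒ m v r is constant.
v₂ = v₁ r₁ / r₂ = (0.788)(0.972) / (0.169) = 4.532 m/s.
W = ΔKE = ½m(v₂² − v₁²) = 14.64 J.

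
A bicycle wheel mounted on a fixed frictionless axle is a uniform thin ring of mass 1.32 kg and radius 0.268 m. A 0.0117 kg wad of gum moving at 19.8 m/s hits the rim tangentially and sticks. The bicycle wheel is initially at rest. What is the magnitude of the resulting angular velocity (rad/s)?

|ω_f| ≈ 0.649 rad/s

The axle reaction passes through the axle and exerts no torque about it; angular momentum about the axle is conserved through the impact.
I_p = (1.32)(0.268)² = 0.09481 kg·m². Taking the sense of the wad of gum's angular momentum as positive, L_{wad} = m v R = (0.0117)(19.8)(0.268) = 0.06208 kg·m²/s.
L_i = 0 + 0.06208 = 0.06208 kg·m²/s.
After sticking, I_f = I_p + m R² = 0.09481 + (0.0117)(0.268)² = 0.09565 kg·m².
ω_f = L_i / I_f = 0.06208 / 0.09565 = 0.6491 rad/s.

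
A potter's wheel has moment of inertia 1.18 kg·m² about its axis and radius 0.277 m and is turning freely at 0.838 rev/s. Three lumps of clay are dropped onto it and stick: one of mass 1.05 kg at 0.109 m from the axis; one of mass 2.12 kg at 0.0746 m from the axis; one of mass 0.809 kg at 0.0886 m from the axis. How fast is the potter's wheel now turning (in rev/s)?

No external torque acts about the axis; L_before = L_after.
Added inertia Σmr² = (1.05)(0.109)² + (2.12)(0.0746)² + (0.809)(0.0886)² = 0.03062 kg·m²; I_f = 1.180 + 0.03062 = 1.211 kg·m².
ω_f = I_p ω_i / I_f = (1.180)(0.838) / 1.211 = 0.8168 rev/s.

ω_f ≈ 0.817 rev/s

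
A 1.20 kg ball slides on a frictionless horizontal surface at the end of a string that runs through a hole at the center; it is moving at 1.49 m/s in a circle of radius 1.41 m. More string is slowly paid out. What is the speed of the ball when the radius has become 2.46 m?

v₂ ≈ 0.854 m/s

The only horizontal force on the mass is along the cord (radial), so it exerts no torque about the hole and angular momentum m v r is conserved.
v₂ = v₁ r₁ / r₂ = (1.49)(1.41) / (2.46) = 0.8540 m/s.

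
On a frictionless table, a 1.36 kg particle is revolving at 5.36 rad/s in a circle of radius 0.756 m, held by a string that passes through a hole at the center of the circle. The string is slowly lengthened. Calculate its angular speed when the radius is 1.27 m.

No torque about the axis ⇒ m r₁² ω₁ = m r₂² ω₂.
ω₂ = ω₁ (r₁/r₂)² = (5.36)(0.756/1.27)² = 1.899 rad/s.

ω₂ ≈ 1.90 rad/s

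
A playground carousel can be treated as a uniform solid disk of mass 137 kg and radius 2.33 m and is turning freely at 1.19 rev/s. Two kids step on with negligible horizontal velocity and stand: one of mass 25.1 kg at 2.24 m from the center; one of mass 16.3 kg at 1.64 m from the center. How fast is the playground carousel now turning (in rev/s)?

No external torque acts about the center; L_before = L_after.
I_p = ½(137)(2.33)² = 371.9 kg·m².
Added inertia Σmr² = (25.1)(2.24)² + (16.3)(1.64)² = 169.8 kg·m²; I_f = 371.9 + 169.8 = 541.7 kg·m².
ω_f = I_p ω_i / I_f = (371.9)(1.19) / 541.7 = 0.8170 rev/s.

ω_f ≈ 0.817 rev/s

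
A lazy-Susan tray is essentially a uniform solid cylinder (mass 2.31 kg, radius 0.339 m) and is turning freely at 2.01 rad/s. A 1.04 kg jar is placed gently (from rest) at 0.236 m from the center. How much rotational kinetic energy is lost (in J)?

energy lost ≈ 0.0815 J

The added mass arrives with no angular momentum about the center, and any external torque about the center is negligible, so the system's angular momentum is conserved.
I_p = ½(2.31)(0.339)² = 0.1327 kg·m².
Added inertia Σmr² = (1.04)(0.236)² = 0.05792 kg·m²; I_f = 0.1327 + 0.05792 = 0.1907 kg·m².
ω_f = I_p ω_i / I_f = (0.1327)(2.01) / 0.1907 = 1.399 rad/s.
KE_i = ½(0.1327)(2.010 rad/s)² = 0.2681 J; KE_f = ½(0.1907)(1.399)² = 0.1867 J.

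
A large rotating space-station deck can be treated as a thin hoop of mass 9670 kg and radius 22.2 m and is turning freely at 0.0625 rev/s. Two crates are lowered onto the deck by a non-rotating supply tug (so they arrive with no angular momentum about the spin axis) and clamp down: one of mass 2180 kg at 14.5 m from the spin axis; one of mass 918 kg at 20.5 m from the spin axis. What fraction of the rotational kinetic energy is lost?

The added mass arrives with no angular momentum about the spin axis, and any external torque about the spin axis is negligible, so the system's angular momentum is conserved.
I_p = (9670)(22.2)² = 4.766e+06 kg·m².
Added inertia Σmr² = (2180)(14.5)² + (918)(20.5)² = 8.441e+05 kg·m²; I_f = 4.766e+06 + 8.441e+05 = 5.610e+06 kg·m².
ω_f = I_p ω_i / I_f = (4.766e+06)(0.0625) / 5.610e+06 = 0.05310 rev/s.
KE_i = ½(4.766e+06)(0.3927 rad/s)² = 3.675e+05 J; KE_f = ½(5.610e+06)(0.3336)² = 3.122e+05 J.
Fraction lost = 0.1505.

fraction ≈ 0.150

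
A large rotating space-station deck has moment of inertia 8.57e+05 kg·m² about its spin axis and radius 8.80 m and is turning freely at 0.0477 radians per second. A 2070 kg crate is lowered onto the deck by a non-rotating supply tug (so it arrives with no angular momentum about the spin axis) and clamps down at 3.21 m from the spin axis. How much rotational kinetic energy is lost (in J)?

energy lost ≈ 23.7 J

The added mass arrives with no angular momentum about the spin axis, and any external torque about the spin axis is negligible, so the system's angular momentum is conserved.
Added inertia Σmr² = (2070)(3.21)² = 21330 kg·m²; I_f = 8.570e+05 + 21330 = 8.783e+05 kg·m².
ω_f = I_p ω_i / I_f = (8.570e+05)(0.0477) / 8.783e+05 = 0.04654 rad/s.
KE_i = ½(8.570e+05)(0.04770 rad/s)² = 975.0 J; KE_f = ½(8.783e+05)(0.04654)² = 951.3 J.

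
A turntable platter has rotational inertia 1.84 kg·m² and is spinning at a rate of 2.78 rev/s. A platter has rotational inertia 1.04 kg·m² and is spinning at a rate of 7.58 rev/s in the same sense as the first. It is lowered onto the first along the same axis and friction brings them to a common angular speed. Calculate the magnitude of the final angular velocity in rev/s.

|ω_f| ≈ 4.51 rev/s

The coupling torques are internal; angular momentum about the shared axis is conserved.
Taking A's sense as positive: L = (1.840)(2.78) + (1.040)(7.58) = 13.00 kg·m²·rev/s.
Combined I = 1.840 + 1.040 = 2.880 kg·m².
ω_f = L / I = 13.00 / 2.880 = 4.513 rev/s.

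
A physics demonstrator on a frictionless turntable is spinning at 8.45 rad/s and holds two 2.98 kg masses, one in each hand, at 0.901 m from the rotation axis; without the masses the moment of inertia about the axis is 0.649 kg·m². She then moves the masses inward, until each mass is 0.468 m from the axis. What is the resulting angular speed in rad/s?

Angular momentum about the spin axis is conserved since the torque about it is zero.
I₁ = 0.649 + 2(2.98)(0.901)² = 5.487 kg·m²; I₂ = 0.649 + 2(2.98)(0.468)² = 1.954 kg·m².
ω₂ = I₁ω₁ / I₂ = (5.487)(8.45 rad/s) / (1.954) = 23.73 rad/s.

ω₂ ≈ 23.7 rad/s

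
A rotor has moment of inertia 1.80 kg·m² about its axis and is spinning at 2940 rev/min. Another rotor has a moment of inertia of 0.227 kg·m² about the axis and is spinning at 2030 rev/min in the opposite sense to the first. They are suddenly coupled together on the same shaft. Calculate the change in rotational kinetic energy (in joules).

ΔKE ≈ -27300 J

The coupling torques are internal; angular momentum about the shared axis is conserved.
Taking A's sense as positive: L = (1.800)(2940) − (0.2270)(2030) = 4831 kg·m²·rpm.
Combined I = 1.800 + 0.2270 = 2.027 kg·m².
ω_f = L / I = 4831 / 2.027 = 2383 rpm.
KE_i = ½ΣIω² = 90440 J; KE_f = ½(2.027)(249.6)² = 63140 J.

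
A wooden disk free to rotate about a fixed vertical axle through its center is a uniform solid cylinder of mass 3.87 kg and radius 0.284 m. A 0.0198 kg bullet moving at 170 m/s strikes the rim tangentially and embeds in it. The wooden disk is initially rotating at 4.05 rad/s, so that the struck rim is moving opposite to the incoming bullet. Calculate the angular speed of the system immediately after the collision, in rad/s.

|ω_f| ≈ 2.05 rad/s

The axle reaction passes through the axle and exerts no torque about it; angular momentum about the axle is conserved through the impact.
I_p = ½(3.87)(0.284)² = 0.1561 kg·m². Taking the sense of the bullet's angular momentum as positive, L_{bullet} = m v R = (0.0198)(170)(0.284) = 0.9559 kg·m²/s.
L_i = −I_p ω_p + m v R = −(0.1561)(4.05) + 0.9559 = 0.3239 kg·m²/s.
After sticking, I_f = I_p + m R² = 0.1561 + (0.0198)(0.284)² = 0.1577 kg·m².
ω_f = L_i / I_f = 0.3239 / 0.1577 = 2.054 rad/s.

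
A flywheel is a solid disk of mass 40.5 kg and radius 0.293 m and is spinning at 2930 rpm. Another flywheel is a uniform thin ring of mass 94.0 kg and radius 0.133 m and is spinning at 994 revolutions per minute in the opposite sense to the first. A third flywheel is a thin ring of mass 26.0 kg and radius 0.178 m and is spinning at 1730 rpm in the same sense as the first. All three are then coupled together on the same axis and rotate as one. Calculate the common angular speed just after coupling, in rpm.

The coupling torques are internal; angular momentum about the shared axis is conserved.
Moments of inertia: I_A = ½(40.5)(0.293)² = 1.738 kg·m²; I_B = (94.0)(0.133)² = 1.663 kg·m²; I_C = (26.0)(0.178)² = 0.8238 kg·m².
Taking A's sense as positive: L = (1.738)(2930) − (1.663)(994) + (0.8238)(1730) = 4866 kg·m²·rpm.
Combined I = 1.738 + 1.663 + 0.8238 = 4.225 kg·m².
ω_f = L / I = 4866 / 4.225 = 1152 rpm.

|ω_f| ≈ 1150 rpm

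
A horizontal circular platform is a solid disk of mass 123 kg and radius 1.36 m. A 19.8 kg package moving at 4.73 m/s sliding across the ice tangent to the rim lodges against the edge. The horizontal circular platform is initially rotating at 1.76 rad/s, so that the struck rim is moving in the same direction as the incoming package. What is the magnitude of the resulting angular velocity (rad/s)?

The axle reaction passes through the central axle and exerts no torque about it; angular momentum about the central axle is conserved through the impact.
I_p = ½(123)(1.36)² = 113.8 kg·m². Taking the sense of the package's angular momentum as positive, L_{package} = m v R = (19.8)(4.73)(1.36) = 127.4 kg·m²/s.
L_i = +I_p ω_p + m v R = +(113.8)(1.76) + 127.4 = 327.6 kg·m²/s.
After sticking, I_f = I_p + m R² = 113.8 + (19.8)(1.36)² = 150.4 kg·m².
ω_f = L_i / I_f = 327.6 / 150.4 = 2.178 rad/s.

|ω_f| ≈ 2.18 rad/s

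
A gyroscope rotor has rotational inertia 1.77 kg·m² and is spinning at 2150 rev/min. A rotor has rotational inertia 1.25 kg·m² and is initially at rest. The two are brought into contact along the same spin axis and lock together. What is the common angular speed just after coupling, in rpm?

No external torque acts about the common axis, so total angular momentum is conserved.
Taking A's sense as positive: L = (1.770)(2150) = 3806 kg·m²·rpm.
Combined I = 1.770 + 1.250 = 3.020 kg·m².
ω_f = L / I = 3806 / 3.020 = 1260 rpm.

|ω_f| ≈ 1260 rpm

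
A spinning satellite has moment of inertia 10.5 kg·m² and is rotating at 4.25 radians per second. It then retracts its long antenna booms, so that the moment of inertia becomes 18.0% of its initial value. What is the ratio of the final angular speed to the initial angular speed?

ω₂/ω₁ ≈ 5.56

No external torque acts about the spin axis, so angular momentum is conserved.
I₂ = 0.180 × 10.5 = 1.890 kg·m².
ω₂/ω₁ = I₁/I₂ = 10.50 / 1.890 = 5.556.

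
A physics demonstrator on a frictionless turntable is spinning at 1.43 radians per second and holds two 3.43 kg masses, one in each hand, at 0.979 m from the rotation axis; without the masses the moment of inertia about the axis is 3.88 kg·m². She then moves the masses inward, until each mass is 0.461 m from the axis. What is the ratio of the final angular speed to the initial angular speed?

No external torque acts about the spin axis, so angular momentum is conserved.
I₁ = 3.88 + 2(3.43)(0.979)² = 10.45 kg·m²; I₂ = 3.88 + 2(3.43)(0.461)² = 5.338 kg·m².
ω₂/ω₁ = I₁/I₂ = 10.45 / 5.338 = 1.959.

ω₂/ω₁ ≈ 1.96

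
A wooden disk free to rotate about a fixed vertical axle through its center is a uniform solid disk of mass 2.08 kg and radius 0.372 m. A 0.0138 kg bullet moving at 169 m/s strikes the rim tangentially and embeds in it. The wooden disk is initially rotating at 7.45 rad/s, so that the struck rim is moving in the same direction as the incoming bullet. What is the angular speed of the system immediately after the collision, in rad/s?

|ω_f| ≈ 13.3 rad/s

About the axle the impulsive forces during the collision are internal, so angular momentum about that axis is conserved.
I_p = ½(2.08)(0.372)² = 0.1439 kg·m². Taking the sense of the bullet's angular momentum as positive, L_{bullet} = m v R = (0.0138)(169)(0.372) = 0.8676 kg·m²/s.
L_i = +I_p ω_p + m v R = +(0.1439)(7.45) + 0.8676 = 1.940 kg·m²/s.
After sticking, I_f = I_p + m R² = 0.1439 + (0.0138)(0.372)² = 0.1458 kg·m².
ω_f = L_i / I_f = 1.940 / 0.1458 = 13.30 rad/s.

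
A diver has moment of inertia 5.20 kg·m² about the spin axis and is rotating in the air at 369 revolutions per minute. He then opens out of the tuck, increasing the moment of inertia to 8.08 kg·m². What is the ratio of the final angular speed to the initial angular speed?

ω₂/ω₁ ≈ 0.644

Angular momentum about the spin axis is conserved since the torque about it is zero.
ω₂/ω₁ = I₁/I₂ = 5.200 / 8.080 = 0.6436.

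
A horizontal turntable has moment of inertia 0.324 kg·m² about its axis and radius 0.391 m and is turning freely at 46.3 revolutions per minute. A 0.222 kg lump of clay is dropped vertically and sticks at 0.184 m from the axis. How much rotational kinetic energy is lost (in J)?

energy lost ≈ 0.0863 J

No external torque acts about the axis; L_before = L_after.
Added inertia Σmr² = (0.222)(0.184)² = 0.007516 kg·m²; I_f = 0.3240 + 0.007516 = 0.3315 kg·m².
ω_f = I_p ω_i / I_f = (0.3240)(46.3) / 0.3315 = 45.25 rpm.
KE_i = ½(0.3240)(4.849 rad/s)² = 3.808 J; KE_f = ½(0.3315)(4.739)² = 3.722 J.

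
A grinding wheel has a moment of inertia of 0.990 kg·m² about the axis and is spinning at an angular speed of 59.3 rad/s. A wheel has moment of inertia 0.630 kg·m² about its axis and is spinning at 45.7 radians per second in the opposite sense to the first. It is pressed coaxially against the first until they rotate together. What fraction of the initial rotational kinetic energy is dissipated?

fraction ≈ 0.885

The coupling torques are internal; angular momentum about the shared axis is conserved.
Taking A's sense as positive: L = (0.9900)(59.3) − (0.6300)(45.7) = 29.92 kg·m²·rad/s.
Combined I = 0.9900 + 0.6300 = 1.620 kg·m².
ω_f = L / I = 29.92 / 1.620 = 18.47 rad/s.
KE_i = ½ΣIω² = 2399 J; KE_f = ½(1.620)(18.47)² = 276.2 J.
Fraction dissipated = (KE_i − KE_f)/KE_i = 0.8848.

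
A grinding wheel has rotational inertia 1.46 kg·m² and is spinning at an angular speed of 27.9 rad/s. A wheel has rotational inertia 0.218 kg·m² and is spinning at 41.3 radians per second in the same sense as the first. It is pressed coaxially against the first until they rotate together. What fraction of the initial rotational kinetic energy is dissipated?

The coupling torques are internal; angular momentum about the shared axis is conserved.
Taking A's sense as positive: L = (1.460)(27.9) + (0.2180)(41.3) = 49.74 kg·m²·rad/s.
Combined I = 1.460 + 0.2180 = 1.678 kg·m².
ω_f = L / I = 49.74 / 1.678 = 29.64 rad/s.
KE_i = ½ΣIω² = 754.2 J; KE_f = ½(1.678)(29.64)² = 737.1 J.
Fraction dissipated = (KE_i − KE_f)/KE_i = 0.02258.

fraction ≈ 0.0226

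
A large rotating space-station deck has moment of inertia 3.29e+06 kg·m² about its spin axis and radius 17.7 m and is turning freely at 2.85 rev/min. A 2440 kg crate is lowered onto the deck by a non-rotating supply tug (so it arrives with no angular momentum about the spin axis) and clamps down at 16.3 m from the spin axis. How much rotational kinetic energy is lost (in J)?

energy lost ≈ 24100 J

The added mass arrives with no angular momentum about the spin axis, and any external torque about the spin axis is negligible, so the system's angular momentum is conserved.
Added inertia Σmr² = (2440)(16.3)² = 6.483e+05 kg·m²; I_f = 3.290e+06 + 6.483e+05 = 3.938e+06 kg·m².
ω_f = I_p ω_i / I_f = (3.290e+06)(2.85) / 3.938e+06 = 2.381 rpm.
KE_i = ½(3.290e+06)(0.2985 rad/s)² = 1.465e+05 J; KE_f = ½(3.938e+06)(0.2493)² = 1.224e+05 J.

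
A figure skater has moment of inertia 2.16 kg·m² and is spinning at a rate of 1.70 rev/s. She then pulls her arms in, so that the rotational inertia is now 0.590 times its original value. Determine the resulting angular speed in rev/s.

ω₂ ≈ 2.88 rev/s

No external torque acts about the spin axis, so angular momentum is conserved.
I₂ = 0.590 × 2.16 = 1.274 kg·m².
ω₂ = I₁ω₁ / I₂ = (2.160)(1.70 rev/s) / (1.274) = 2.881 rev/s.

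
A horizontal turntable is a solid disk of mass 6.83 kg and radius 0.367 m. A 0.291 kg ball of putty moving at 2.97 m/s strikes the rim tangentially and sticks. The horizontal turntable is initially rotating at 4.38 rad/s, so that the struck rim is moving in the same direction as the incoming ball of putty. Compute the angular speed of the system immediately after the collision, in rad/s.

|ω_f| ≈ 4.67 rad/s

About the axle the impulsive forces during the collision are internal, so angular momentum about that axis is conserved.
I_p = ½(6.83)(0.367)² = 0.4600 kg·m². Taking the sense of the ball of putty's angular momentum as positive, L_{ball} = m v R = (0.291)(2.97)(0.367) = 0.3172 kg·m²/s.
L_i = +I_p ω_p + m v R = +(0.4600)(4.38) + 0.3172 = 2.332 kg·m²/s.
After sticking, I_f = I_p + m R² = 0.4600 + (0.291)(0.367)² = 0.4992 kg·m².
ω_f = L_i / I_f = 2.332 / 0.4992 = 4.672 rad/s.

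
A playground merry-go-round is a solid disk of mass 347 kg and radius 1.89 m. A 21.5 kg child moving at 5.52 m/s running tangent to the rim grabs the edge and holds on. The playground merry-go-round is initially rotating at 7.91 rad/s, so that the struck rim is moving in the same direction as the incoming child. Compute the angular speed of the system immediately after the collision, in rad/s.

The axle reaction passes through the axle and exerts no torque about it; angular momentum about the axle is conserved through the impact.
I_p = ½(347)(1.89)² = 619.8 kg·m². Taking the sense of the child's angular momentum as positive, L_{child} = m v R = (21.5)(5.52)(1.89) = 224.3 kg·m²/s.
L_i = +I_p ω_p + m v R = +(619.8)(7.91) + 224.3 = 5127 kg·m²/s.
After sticking, I_f = I_p + m R² = 619.8 + (21.5)(1.89)² = 696.6 kg·m².
ω_f = L_i / I_f = 5127 / 696.6 = 7.360 rad/s.

|ω_f| ≈ 7.36 rad/s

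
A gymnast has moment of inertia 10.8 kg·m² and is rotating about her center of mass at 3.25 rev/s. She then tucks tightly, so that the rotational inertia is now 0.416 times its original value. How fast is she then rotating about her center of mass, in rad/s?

Angular momentum about the spin axis is conserved since the torque about it is zero.
I₂ = 0.416 × 10.8 = 4.493 kg·m².
ω₂ = I₁ω₁ / I₂ = (10.80)(3.25 rev/s) / (4.493) = 7.813 rev/s = 49.09 rad/s.

ω₂ ≈ 49.1 rad/s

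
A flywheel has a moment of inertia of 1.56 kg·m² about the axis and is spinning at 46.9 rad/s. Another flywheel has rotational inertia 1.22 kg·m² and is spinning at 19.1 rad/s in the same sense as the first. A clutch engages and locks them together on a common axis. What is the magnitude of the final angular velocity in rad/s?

The coupling torques are internal; angular momentum about the shared axis is conserved.
Taking A's sense as positive: L = (1.560)(46.9) + (1.220)(19.1) = 96.47 kg·m²·rad/s.
Combined I = 1.560 + 1.220 = 2.780 kg·m².
ω_f = L / I = 96.47 / 2.780 = 34.70 rad/s.

|ω_f| ≈ 34.7 rad/s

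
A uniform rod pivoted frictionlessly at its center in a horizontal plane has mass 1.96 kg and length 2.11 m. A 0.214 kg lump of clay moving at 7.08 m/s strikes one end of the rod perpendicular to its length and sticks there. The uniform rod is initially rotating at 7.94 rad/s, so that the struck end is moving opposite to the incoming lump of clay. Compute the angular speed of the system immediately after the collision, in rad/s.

|ω_f| ≈ 4.33 rad/s

The axle reaction passes through the pivot and exerts no torque about it; angular momentum about the pivot is conserved through the impact.
I_p = (1/12)(1.96)(2.11)² = 0.7272 kg·m². Taking the sense of the lump of clay's angular momentum as positive, L_{lump} = m v R = (0.214)(7.08)(2.11/2) = 1.598 kg·m²/s.
L_i = −I_p ω_p + m v R = −(0.7272)(7.94) + 1.598 = -4.175 kg·m²/s.
After sticking, I_f = I_p + m R² = 0.7272 + (0.214)(2.11/2)² = 0.9654 kg·m².
ω_f = L_i / I_f = -4.175 / 0.9654 = -4.325 rad/s.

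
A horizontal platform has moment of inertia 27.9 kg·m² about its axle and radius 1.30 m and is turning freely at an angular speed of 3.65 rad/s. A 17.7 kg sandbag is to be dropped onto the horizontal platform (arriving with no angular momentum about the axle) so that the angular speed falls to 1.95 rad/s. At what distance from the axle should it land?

r ≈ 1.17 m

No external torque acts about the axle; L_before = L_after.
I_p ω_i = (I_p + m r²) ω_f ⇒ m r² = I_p(ω_i/ω_f − 1) = 27.90(3.65/1.95 − 1) = 24.32 kg·m².
r = √(24.32/17.7) = 1.172 m.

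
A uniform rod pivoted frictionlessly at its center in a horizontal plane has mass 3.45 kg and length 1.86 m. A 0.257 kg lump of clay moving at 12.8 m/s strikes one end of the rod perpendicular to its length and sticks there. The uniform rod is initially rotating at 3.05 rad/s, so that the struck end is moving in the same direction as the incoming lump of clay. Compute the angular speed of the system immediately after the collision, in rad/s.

|ω_f| ≈ 5.01 rad/s

About the pivot the impulsive forces during the collision are internal, so angular momentum about that axis is conserved.
I_p = (1/12)(3.45)(1.86)² = 0.9946 kg·m². Taking the sense of the lump of clay's angular momentum as positive, L_{lump} = m v R = (0.257)(12.8)(1.86/2) = 3.059 kg·m²/s.
L_i = +I_p ω_p + m v R = +(0.9946)(3.05) + 3.059 = 6.093 kg·m²/s.
After sticking, I_f = I_p + m R² = 0.9946 + (0.257)(1.86/2)² = 1.217 kg·m².
ω_f = L_i / I_f = 6.093 / 1.217 = 5.007 rad/s.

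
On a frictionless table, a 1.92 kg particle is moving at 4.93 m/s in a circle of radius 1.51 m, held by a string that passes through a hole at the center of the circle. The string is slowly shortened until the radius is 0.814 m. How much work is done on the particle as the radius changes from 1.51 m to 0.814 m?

W ≈ 57.0 J

The only horizontal force on the mass is along the cord (radial), so it exerts no torque about the hole and angular momentum m v r is conserved.
v₂ = v₁ r₁ / r₂ = (4.93)(1.51) / (0.814) = 9.145 m/s.
W = ΔKE = ½m(v₂² − v₁²) = 56.96 J.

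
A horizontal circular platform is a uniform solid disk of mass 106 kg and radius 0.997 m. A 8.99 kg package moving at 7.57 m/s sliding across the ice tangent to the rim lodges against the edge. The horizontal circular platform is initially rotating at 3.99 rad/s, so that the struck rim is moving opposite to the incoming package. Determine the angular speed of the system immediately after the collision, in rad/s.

About the central axle the impulsive forces during the collision are internal, so angular momentum about that axis is conserved.
I_p = ½(106)(0.997)² = 52.68 kg·m². Taking the sense of the package's angular momentum as positive, L_{package} = m v R = (8.99)(7.57)(0.997) = 67.85 kg·m²/s.
L_i = −I_p ω_p + m v R = −(52.68)(3.99) + 67.85 = -142.4 kg·m²/s.
After sticking, I_f = I_p + m R² = 52.68 + (8.99)(0.997)² = 61.62 kg·m².
ω_f = L_i / I_f = -142.4 / 61.62 = -2.310 rad/s.

|ω_f| ≈ 2.31 rad/s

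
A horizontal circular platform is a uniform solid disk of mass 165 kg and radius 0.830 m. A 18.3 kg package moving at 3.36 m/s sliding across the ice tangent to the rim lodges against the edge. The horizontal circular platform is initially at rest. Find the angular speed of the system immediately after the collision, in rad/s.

The axle reaction passes through the central axle and exerts no torque about it; angular momentum about the central axle is conserved through the impact.
I_p = ½(165)(0.830)² = 56.83 kg·m². Taking the sense of the package's angular momentum as positive, L_{package} = m v R = (18.3)(3.36)(0.830) = 51.04 kg·m²/s.
L_i = 0 + 51.04 = 51.04 kg·m²/s.
After sticking, I_f = I_p + m R² = 56.83 + (18.3)(0.830)² = 69.44 kg·m².
ω_f = L_i / I_f = 51.04 / 69.44 = 0.7349 rad/s.

|ω_f| ≈ 0.735 rad/s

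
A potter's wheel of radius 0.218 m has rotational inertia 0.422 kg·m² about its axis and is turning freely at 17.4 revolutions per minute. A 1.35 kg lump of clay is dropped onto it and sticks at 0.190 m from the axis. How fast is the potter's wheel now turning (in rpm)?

The added mass arrives with no angular momentum about the axis, and any external torque about the axis is negligible, so the system's angular momentum is conserved.
Added inertia Σmr² = (1.35)(0.190)² = 0.04874 kg·m²; I_f = 0.4220 + 0.04874 = 0.4707 kg·m².
ω_f = I_p ω_i / I_f = (0.4220)(17.4) / 0.4707 = 15.60 rpm.

ω_f ≈ 15.6 rpm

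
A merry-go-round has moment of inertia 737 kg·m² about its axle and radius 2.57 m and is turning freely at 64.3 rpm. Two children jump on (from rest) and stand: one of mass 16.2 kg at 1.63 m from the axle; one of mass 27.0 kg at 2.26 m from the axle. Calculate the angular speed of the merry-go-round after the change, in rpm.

ω_f ≈ 51.6 rpm

The added mass arrives with no angular momentum about the axle, and any external torque about the axle is negligible, so the system's angular momentum is conserved.
Added inertia Σmr² = (16.2)(1.63)² + (27.0)(2.26)² = 180.9 kg·m²; I_f = 737.0 + 180.9 = 917.9 kg·m².
ω_f = I_p ω_i / I_f = (737.0)(64.3) / 917.9 = 51.63 rpm.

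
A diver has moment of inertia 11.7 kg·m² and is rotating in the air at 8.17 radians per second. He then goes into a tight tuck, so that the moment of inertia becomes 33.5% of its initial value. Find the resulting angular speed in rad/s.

With no external torque about the axis, L is conserved: I₁ω₁ = I₂ω₂.
I₂ = 0.335 × 11.7 = 3.920 kg·m².
ω₂ = I₁ω₁ / I₂ = (11.70)(8.17 rad/s) / (3.920) = 24.39 rad/s.

ω₂ ≈ 24.4 rad/s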